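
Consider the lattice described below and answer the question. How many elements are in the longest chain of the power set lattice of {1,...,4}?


A chain is a totally ordered subset; we count the number of elements in a maximum chain.
Compute, for each element x, the size of the longest chain ending at x:
  {}: 1
  {1}: 2
  {2}: 2
  {3}: 2
  {4}: 2
  {1,2}: 3
  ...
A maximum chain: {} < {1} < {1,2} < {1,2,3} < {1,2,3,4}
Number of elements in the longest chain: 5


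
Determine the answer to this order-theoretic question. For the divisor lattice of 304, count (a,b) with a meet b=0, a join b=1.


Complement pair (a,b): a meet b = bottom, a join b = top.
Here: gcd(a,b)=1 and lcm(a,b)=304, i.e. a*b=304 with a,b coprime.
Pairs found: (1,304), (16,19), (19,16), (304,1)
Total ordered pairs: 4


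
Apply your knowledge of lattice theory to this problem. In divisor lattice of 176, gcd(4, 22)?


Meet=gcd.
gcd(4,22)=2


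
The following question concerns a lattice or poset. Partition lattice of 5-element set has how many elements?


B(n) = number of set partitions of an n-element set.
B(n) satisfies the recurrence: B(n+1) = sum_k C(n,k)*B(k).
B(5) = 52


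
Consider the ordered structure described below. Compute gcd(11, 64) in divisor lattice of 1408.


In a divisor lattice, meet = gcd (greatest common divisor).
By Euclidean algorithm or factoring: gcd(11,64) = 1


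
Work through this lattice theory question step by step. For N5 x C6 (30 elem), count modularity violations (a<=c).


Modular law: if a <= c then a v (b ^ c) = (a v b) ^ c.
Check all triples (a,b,c) with a <= c among 30 elements.
  e.g. a=(a,0), b=(c,0), c=(b,0): lhs=(a,0) != rhs=(b,0)
  e.g. a=(a,0), b=(c,1), c=(b,0): lhs=(a,0) != rhs=(b,0)
Total violating triples: 126


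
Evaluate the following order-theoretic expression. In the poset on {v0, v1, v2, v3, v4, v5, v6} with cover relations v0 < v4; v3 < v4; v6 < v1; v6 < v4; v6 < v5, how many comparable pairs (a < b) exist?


A comparable pair {a,b} has a < b or b < a in the order.
Count unordered pairs where one element is strictly below the other.
Examples: {v0,v4}, {v1,v6}, {v3,v4}, {v4,v6}, ...
Total comparable pairs: 5


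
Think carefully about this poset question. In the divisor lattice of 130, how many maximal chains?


A maximal chain goes from the minimum element to a maximal element via cover relations.
Counting all min-to-max paths in the cover graph.
Total maximal chains: 6


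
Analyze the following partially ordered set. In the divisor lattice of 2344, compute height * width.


Height = length of longest chain minus 1; width = size of largest antichain.
A maximum chain: 1 | 293 | 586 | 1172 | 2344  (height 4).
A maximum antichain: {2, 293}  (width 2).
Product = 4 * 2 = 8


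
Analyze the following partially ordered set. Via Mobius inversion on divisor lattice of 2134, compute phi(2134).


phi(n) = n * prod_{p|n} (1 - 1/p).
Prime divisors of 2134: [2, 11, 97]
phi(2134) = 2134 * (1 - 1/2) * (1 - 1/11) * (1 - 1/97)
phi(2134) = 960


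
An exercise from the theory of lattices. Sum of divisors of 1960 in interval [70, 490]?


Interval [70,490] in divisors of 1960: [70, 490]
Sum = 560


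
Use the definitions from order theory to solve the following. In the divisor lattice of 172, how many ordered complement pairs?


Complement pair (a,b): a meet b = bottom, a join b = top.
Here: gcd(a,b)=1 and lcm(a,b)=172, i.e. a*b=172 with a,b coprime.
Pairs found: (1,172), (4,43), (43,4), (172,1)
Total ordered pairs: 4


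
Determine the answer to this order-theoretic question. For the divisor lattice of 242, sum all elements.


sigma(n) = sum of divisors.
Divisors of 242: [1, 2, 11, 22, 121, 242]
Sum = 399


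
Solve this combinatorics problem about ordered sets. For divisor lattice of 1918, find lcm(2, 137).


In a divisor lattice, join = lcm (least common multiple).
Compute lcm iteratively: start with first element, then lcm(current, next).
Elements: [2, 137]
lcm(2,137) = 274
Final lcm = 274


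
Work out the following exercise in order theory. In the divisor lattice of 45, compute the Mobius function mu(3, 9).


In a divisor lattice, mu(a,b) = mu(b/a) where mu is the classical Mobius function.
b/a = 9/3 = 3
Prime factorization of 3: primes [3]
3 is squarefree with 1 prime factor(s), so mu(3) = (-1)^1 = -1


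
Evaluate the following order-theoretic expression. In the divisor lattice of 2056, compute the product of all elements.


Divisors of 2056: [1, 2, 4, 8, 257, 514, 1028, 2056]
Product = n^(d(n)/2) = 2056^(8/2)
Product = 17868678762496


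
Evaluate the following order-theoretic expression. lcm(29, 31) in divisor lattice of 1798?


Join=lcm.
gcd(29,31)=1
lcm=899


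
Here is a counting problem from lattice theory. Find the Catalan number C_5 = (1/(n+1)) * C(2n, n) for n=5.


C(n) = C(2n, n) / (n+1).
C(10, 5) = 252
C(5) = 252 / 6 = 42


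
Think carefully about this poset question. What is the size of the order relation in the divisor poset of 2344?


The order relation is {(a,b) : a <= b}, reflexive so it includes (a,a).
Examples: (1,1), (1,1172), (1,2), (1,2344), (1,293), ...
Total ordered pairs: 30


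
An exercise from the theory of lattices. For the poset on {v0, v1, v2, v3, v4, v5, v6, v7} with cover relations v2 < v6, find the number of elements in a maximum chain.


A chain is a totally ordered subset; we count the number of elements in a maximum chain.
Compute, for each element x, the size of the longest chain ending at x:
  v0: 1
  v1: 1
  v2: 1
  v3: 1
  v4: 1
  v5: 1
  ...
A maximum chain: v2 < v6
Number of elements in the longest chain: 2


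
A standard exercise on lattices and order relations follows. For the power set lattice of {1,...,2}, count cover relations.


A cover relation a -< b holds when a < b with no c strictly between.
Cover relations:
  {} -< {1}
  {} -< {2}
  {1} -< {1,2}
  {2} -< {1,2}
Total: 4


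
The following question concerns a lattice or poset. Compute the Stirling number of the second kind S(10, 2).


S(n,k) = k*S(n-1,k) + S(n-1,k-1).
S(9,2) = 255, S(9,1) = 1
S(10,2) = 2*255 + 1 = 510 + 1
S(10,2) = 511


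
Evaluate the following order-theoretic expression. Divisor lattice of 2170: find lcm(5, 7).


In a divisor lattice, join = lcm (least common multiple).
gcd(5,7) = 1
lcm(5,7) = 5*7/gcd = 35/1 = 35


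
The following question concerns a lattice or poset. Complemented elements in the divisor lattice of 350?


An element a is complemented if some b has a meet b = bottom, a join b = top.
a is complemented iff gcd(a, n/a)=1, i.e. a is a unitary divisor of 350.
Complemented elements: 1, 2, 7, 14, 25, 50, ... (2 more)
Count: 8


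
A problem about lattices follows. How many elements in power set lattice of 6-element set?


Power set = 2^n.
2^6 = 64


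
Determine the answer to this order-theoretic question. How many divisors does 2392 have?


Divisors of 2392: [1, 2, 4, 8, 13, 23, 26, 46, 52, 92, 104, 184, 299, 598, 1196, 2392]
Count: 16


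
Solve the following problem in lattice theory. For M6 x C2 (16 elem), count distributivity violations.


Distributive law: a ^ (b v c) = (a ^ b) v (a ^ c).
Check all 16^3 = 4096 ordered triples (a,b,c).
  e.g. a=(a1,0), b=(a2,0), c=(a3,0): lhs=(a1,0) != rhs=(0,0)
  e.g. a=(a1,0), b=(a2,0), c=(a3,1): lhs=(a1,0) != rhs=(0,0)
Total violating triples: 960


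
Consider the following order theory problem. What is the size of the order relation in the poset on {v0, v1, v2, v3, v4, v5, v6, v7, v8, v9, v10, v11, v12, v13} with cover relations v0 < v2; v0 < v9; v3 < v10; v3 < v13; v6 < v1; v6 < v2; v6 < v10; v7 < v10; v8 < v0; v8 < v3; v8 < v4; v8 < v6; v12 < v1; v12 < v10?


The order relation is {(a,b) : a <= b}, reflexive so it includes (a,a).
Examples: (v0,v0), (v0,v2), (v0,v9), (v1,v1), (v10,v10), ...
Total ordered pairs: 33


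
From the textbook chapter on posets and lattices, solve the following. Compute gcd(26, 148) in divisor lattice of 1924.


In a divisor lattice, meet = gcd (greatest common divisor).
By Euclidean algorithm or factoring: gcd(26,148) = 2


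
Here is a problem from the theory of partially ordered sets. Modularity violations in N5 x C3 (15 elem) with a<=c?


Modular law: if a <= c then a v (b ^ c) = (a v b) ^ c.
Check all triples (a,b,c) with a <= c among 15 elements.
  e.g. a=(a,0), b=(c,0), c=(b,0): lhs=(a,0) != rhs=(b,0)
  e.g. a=(a,0), b=(c,1), c=(b,0): lhs=(a,0) != rhs=(b,0)
Total violating triples: 18


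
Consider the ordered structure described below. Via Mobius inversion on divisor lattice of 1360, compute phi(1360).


phi(n) = n * prod_{p|n} (1 - 1/p).
Prime divisors of 1360: [2, 5, 17]
phi(1360) = 1360 * (1 - 1/2) * (1 - 1/5) * (1 - 1/17)
phi(1360) = 512


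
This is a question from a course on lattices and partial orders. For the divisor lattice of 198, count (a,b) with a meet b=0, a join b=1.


Complement pair (a,b): a meet b = bottom, a join b = top.
Here: gcd(a,b)=1 and lcm(a,b)=198, i.e. a*b=198 with a,b coprime.
Pairs found: (1,198), (2,99), (9,22), (11,18), ... (4 more)
Total ordered pairs: 8


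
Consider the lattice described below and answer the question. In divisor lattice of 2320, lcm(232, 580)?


Join=lcm.
gcd(232,580)=116
lcm=1160


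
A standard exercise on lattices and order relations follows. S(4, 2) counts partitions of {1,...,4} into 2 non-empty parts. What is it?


S(n,k) = k*S(n-1,k) + S(n-1,k-1).
S(3,2) = 3, S(3,1) = 1
S(4,2) = 2*3 + 1 = 6 + 1
S(4,2) = 7


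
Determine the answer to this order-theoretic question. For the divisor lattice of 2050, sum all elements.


sigma(n) = sum of divisors.
Divisors of 2050: [1, 2, 5, 10, 25, 41, 50, 82, 205, 410, 1025, 2050]
Sum = 3906


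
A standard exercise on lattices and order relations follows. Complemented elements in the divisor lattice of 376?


An element a is complemented if some b has a meet b = bottom, a join b = top.
a is complemented iff gcd(a, n/a)=1, i.e. a is a unitary divisor of 376.
Complemented elements: 1, 8, 47, 376
Count: 4


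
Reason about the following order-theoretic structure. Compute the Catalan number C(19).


C(n) = C(2n, n) / (n+1).
C(38, 19) = 35345263800
C(19) = 35345263800 / 20 = 1767263190


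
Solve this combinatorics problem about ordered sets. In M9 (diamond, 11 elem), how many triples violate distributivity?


Distributive law: a ^ (b v c) = (a ^ b) v (a ^ c).
Check all 11^3 = 1331 ordered triples (a,b,c).
  e.g. a=a1, b=a2, c=a3: lhs=a1 != rhs=0
  e.g. a=a1, b=a2, c=a4: lhs=a1 != rhs=0
Total violating triples: 504


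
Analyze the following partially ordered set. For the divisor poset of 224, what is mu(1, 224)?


In a divisor lattice, mu(a,b) = mu(b/a) where mu is the classical Mobius function.
b/a = 224/1 = 224
Prime factorization of 224: primes [2, 7]
224 is not squarefree, so mu(224) = 0


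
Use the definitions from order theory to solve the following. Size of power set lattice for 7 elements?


Power set = 2^n.
2^7 = 128


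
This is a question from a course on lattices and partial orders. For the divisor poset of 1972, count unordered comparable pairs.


A comparable pair {a,b} has a < b or b < a in the order.
Count unordered pairs where one element is strictly below the other.
Examples: {1,2}, {1,4}, {1,17}, {1,29}, ...
Total comparable pairs: 42


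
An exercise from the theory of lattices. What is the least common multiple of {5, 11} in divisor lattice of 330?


In a divisor lattice, join = lcm (least common multiple).
Compute lcm iteratively: start with first element, then lcm(current, next).
Elements: [5, 11]
lcm(5,11) = 55
Final lcm = 55


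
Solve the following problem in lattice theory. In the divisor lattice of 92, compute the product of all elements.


Divisors of 92: [1, 2, 4, 23, 46, 92]
Product = n^(d(n)/2) = 92^(6/2)
Product = 778688


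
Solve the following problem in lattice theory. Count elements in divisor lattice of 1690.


Divisors of 1690: [1, 2, 5, 10, 13, 26, 65, 130, 169, 338, 845, 1690]
Count: 12


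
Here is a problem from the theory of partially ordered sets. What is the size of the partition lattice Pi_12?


B(n) = number of set partitions of an n-element set.
B(n) satisfies the recurrence: B(n+1) = sum_k C(n,k)*B(k).
B(12) = 4213597


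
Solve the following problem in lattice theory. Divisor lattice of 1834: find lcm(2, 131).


In a divisor lattice, join = lcm (least common multiple).
gcd(2,131) = 1
lcm(2,131) = 2*131/gcd = 262/1 = 262


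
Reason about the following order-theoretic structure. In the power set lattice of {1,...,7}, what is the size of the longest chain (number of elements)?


A chain is a totally ordered subset; we count the number of elements in a maximum chain.
Compute, for each element x, the size of the longest chain ending at x:
  {}: 1
  {1}: 2
  {2}: 2
  {3}: 2
  {4}: 2
  {5}: 2
  ...
A maximum chain: {} < {1} < {1,2} < {1,2,3} < {1,2,3,4} < {1,2,3,4,5} < {1,2,3,4,5,6} < {1,2,3,4,5,6,7}
Number of elements in the longest chain: 8


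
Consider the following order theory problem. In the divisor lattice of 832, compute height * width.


Height = length of longest chain minus 1; width = size of largest antichain.
A maximum chain: 1 | 13 | 26 | 52 | 104 | 208 | 416 | 832  (height 7).
A maximum antichain: {2, 13}  (width 2).
Product = 7 * 2 = 14


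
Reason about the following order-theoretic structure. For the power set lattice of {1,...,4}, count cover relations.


A cover relation a -< b holds when a < b with no c strictly between.
Cover relations:
  {} -< {1}
  {} -< {2}
  {} -< {3}
  {} -< {4}
  {1} -< {1,2}
  {1} -< {1,3}
  {1} -< {1,4}
  {2} -< {1,2}
  ...24 more
Total: 32


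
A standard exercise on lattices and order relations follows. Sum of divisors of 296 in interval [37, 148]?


Interval [37,148] in divisors of 296: [37, 74, 148]
Sum = 259


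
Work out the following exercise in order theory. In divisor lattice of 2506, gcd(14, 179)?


Meet=gcd.
gcd(14,179)=1


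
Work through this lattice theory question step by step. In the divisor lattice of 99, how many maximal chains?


A maximal chain goes from the minimum element to a maximal element via cover relations.
Counting all min-to-max paths in the cover graph.
Total maximal chains: 3


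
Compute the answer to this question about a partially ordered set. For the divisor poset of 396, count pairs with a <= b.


The order relation is {(a,b) : a <= b}, reflexive so it includes (a,a).
Examples: (1,1), (1,11), (1,12), (1,132), (1,18), ...
Total ordered pairs: 108


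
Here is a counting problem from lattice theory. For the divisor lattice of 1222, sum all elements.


sigma(n) = sum of divisors.
Divisors of 1222: [1, 2, 13, 26, 47, 94, 611, 1222]
Sum = 2016


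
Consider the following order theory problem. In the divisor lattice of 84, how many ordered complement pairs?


Complement pair (a,b): a meet b = bottom, a join b = top.
Here: gcd(a,b)=1 and lcm(a,b)=84, i.e. a*b=84 with a,b coprime.
Pairs found: (1,84), (3,28), (4,21), (7,12), ... (4 more)
Total ordered pairs: 8


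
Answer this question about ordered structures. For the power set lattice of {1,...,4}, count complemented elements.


An element a is complemented if some b has a meet b = bottom, a join b = top.
every subset A has complement S\A, so all elements are complemented.
Complemented elements: {}, {1}, {2}, {3}, {4}, {1,2}, ... (10 more)
Count: 16


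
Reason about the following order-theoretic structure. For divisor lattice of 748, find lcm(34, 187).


In a divisor lattice, join = lcm (least common multiple).
Compute lcm iteratively: start with first element, then lcm(current, next).
Elements: [34, 187]
lcm(34,187) = 374
Final lcm = 374


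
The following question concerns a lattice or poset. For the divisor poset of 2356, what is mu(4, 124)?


In a divisor lattice, mu(a,b) = mu(b/a) where mu is the classical Mobius function.
b/a = 124/4 = 31
Prime factorization of 31: primes [31]
31 is squarefree with 1 prime factor(s), so mu(31) = (-1)^1 = -1


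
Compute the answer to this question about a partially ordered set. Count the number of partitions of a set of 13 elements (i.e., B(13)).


B(n) = number of set partitions of an n-element set.
B(n) satisfies the recurrence: B(n+1) = sum_k C(n,k)*B(k).
B(13) = 27644437


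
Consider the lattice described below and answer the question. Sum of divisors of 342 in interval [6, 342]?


Interval [6,342] in divisors of 342: [6, 18, 114, 342]
Sum = 480


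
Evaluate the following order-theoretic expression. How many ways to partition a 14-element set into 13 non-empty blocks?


S(n,k) = k*S(n-1,k) + S(n-1,k-1).
S(13,13) = 1, S(13,12) = 78
S(14,13) = 13*1 + 78 = 13 + 78
S(14,13) = 91


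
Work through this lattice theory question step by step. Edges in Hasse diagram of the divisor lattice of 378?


A cover relation a -< b holds when a < b with no c strictly between.
Cover relations:
  1 -< 2
  1 -< 3
  1 -< 7
  2 -< 6
  2 -< 14
  3 -< 6
  3 -< 9
  3 -< 21
  ...20 more
Total: 28


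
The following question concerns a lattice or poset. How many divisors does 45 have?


Divisors of 45: [1, 3, 5, 9, 15, 45]
Count: 6


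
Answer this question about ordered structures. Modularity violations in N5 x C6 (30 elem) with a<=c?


Modular law: if a <= c then a v (b ^ c) = (a v b) ^ c.
Check all triples (a,b,c) with a <= c among 30 elements.
  e.g. a=(a,0), b=(c,0), c=(b,0): lhs=(a,0) != rhs=(b,0)
  e.g. a=(a,0), b=(c,1), c=(b,0): lhs=(a,0) != rhs=(b,0)
Total violating triples: 126


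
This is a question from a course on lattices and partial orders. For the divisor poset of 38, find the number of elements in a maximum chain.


A chain is a totally ordered subset; we count the number of elements in a maximum chain.
Compute, for each element x, the size of the longest chain ending at x:
  1: 1
  2: 2
  19: 2
  38: 3
A maximum chain: 1 < 2 < 38
Number of elements in the longest chain: 3


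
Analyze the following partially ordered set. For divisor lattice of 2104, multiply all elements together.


Divisors of 2104: [1, 2, 4, 8, 263, 526, 1052, 2104]
Product = n^(d(n)/2) = 2104^(8/2)
Product = 19596699897856


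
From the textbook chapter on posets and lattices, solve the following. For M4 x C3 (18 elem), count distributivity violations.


Distributive law: a ^ (b v c) = (a ^ b) v (a ^ c).
Check all 18^3 = 5832 ordered triples (a,b,c).
  e.g. a=(a1,0), b=(a2,0), c=(a3,0): lhs=(a1,0) != rhs=(0,0)
  e.g. a=(a1,0), b=(a2,0), c=(a3,1): lhs=(a1,0) != rhs=(0,0)
Total violating triples: 648


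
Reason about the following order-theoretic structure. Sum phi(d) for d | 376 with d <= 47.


Divisors of 376 up to 47: [1, 2, 4, 8, 47]
phi values: [1, 1, 2, 4, 46]
Sum = 54


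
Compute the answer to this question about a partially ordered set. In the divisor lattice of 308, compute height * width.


Height = length of longest chain minus 1; width = size of largest antichain.
A maximum chain: 1 | 11 | 77 | 154 | 308  (height 4).
A maximum antichain: {4, 14, 22, 77}  (width 4).
Product = 4 * 4 = 16


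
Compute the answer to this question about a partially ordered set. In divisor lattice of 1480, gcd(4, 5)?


Meet=gcd.
gcd(4,5)=1


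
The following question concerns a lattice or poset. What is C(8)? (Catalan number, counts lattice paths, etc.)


C(n) = C(2n, n) / (n+1).
C(16, 8) = 12870
C(8) = 12870 / 9 = 1430


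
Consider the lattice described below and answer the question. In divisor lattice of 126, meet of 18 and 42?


In a divisor lattice, meet = gcd (greatest common divisor).
By Euclidean algorithm or factoring: gcd(18,42) = 6


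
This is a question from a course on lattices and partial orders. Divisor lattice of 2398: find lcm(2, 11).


In a divisor lattice, join = lcm (least common multiple).
gcd(2,11) = 1
lcm(2,11) = 2*11/gcd = 22/1 = 22


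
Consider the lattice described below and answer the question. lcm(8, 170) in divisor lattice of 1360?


Join=lcm.
gcd(8,170)=2
lcm=680


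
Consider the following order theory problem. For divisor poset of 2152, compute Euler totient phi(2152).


phi(n) = n * prod_{p|n} (1 - 1/p).
Prime divisors of 2152: [2, 269]
phi(2152) = 2152 * (1 - 1/2) * (1 - 1/269)
phi(2152) = 1072


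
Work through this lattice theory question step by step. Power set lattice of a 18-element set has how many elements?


Power set = 2^n.
2^18 = 262144


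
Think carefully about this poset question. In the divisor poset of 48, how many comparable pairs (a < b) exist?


A comparable pair {a,b} has a < b or b < a in the order.
Count unordered pairs where one element is strictly below the other.
Examples: {1,2}, {1,3}, {1,4}, {1,6}, ...
Total comparable pairs: 35


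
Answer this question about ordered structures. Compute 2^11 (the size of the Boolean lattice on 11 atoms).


Power set = 2^n.
2^11 = 2048


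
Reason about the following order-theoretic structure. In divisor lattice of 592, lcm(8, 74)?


Join=lcm.
gcd(8,74)=2
lcm=296


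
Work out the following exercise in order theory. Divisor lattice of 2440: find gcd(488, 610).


In a divisor lattice, meet = gcd (greatest common divisor).
By Euclidean algorithm or factoring: gcd(488,610) = 122


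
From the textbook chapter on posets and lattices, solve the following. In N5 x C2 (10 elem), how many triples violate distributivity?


Distributive law: a ^ (b v c) = (a ^ b) v (a ^ c).
Check all 10^3 = 1000 ordered triples (a,b,c).
  e.g. a=(b,0), b=(a,0), c=(c,0): lhs=(b,0) != rhs=(a,0)
  e.g. a=(b,0), b=(a,0), c=(c,1): lhs=(b,0) != rhs=(a,0)
Total violating triples: 16


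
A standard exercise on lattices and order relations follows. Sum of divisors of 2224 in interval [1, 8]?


Interval [1,8] in divisors of 2224: [1, 2, 4, 8]
Sum = 15


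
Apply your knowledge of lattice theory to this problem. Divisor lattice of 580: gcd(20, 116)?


Meet=gcd.
gcd(20,116)=4


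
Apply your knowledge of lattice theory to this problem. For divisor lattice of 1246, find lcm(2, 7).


In a divisor lattice, join = lcm (least common multiple).
Compute lcm iteratively: start with first element, then lcm(current, next).
Elements: [2, 7]
lcm(2,7) = 14
Final lcm = 14


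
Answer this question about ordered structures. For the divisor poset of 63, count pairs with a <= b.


The order relation is {(a,b) : a <= b}, reflexive so it includes (a,a).
Examples: (1,1), (1,21), (1,3), (1,63), (1,7), ...
Total ordered pairs: 18


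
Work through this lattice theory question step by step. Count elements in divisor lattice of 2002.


Divisors of 2002: [1, 2, 7, 11, 13, 14, 22, 26, 77, 91, 143, 154, 182, 286, 1001, 2002]
Count: 16


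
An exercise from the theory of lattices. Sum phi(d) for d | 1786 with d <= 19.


Divisors of 1786 up to 19: [1, 2, 19]
phi values: [1, 1, 18]
Sum = 20


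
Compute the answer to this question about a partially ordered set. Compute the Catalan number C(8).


C(n) = C(2n, n) / (n+1).
C(16, 8) = 12870
C(8) = 12870 / 9 = 1430


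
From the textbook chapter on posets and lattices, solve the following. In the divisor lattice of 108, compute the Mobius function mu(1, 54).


In a divisor lattice, mu(a,b) = mu(b/a) where mu is the classical Mobius function.
b/a = 54/1 = 54
Prime factorization of 54: primes [2, 3]
54 is not squarefree, so mu(54) = 0


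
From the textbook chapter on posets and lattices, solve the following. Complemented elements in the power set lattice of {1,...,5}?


An element a is complemented if some b has a meet b = bottom, a join b = top.
every subset A has complement S\A, so all elements are complemented.
Complemented elements: {}, {1}, {2}, {3}, {4}, {5}, ... (26 more)
Count: 32


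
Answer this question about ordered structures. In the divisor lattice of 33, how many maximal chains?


A maximal chain goes from the minimum element to a maximal element via cover relations.
Counting all min-to-max paths in the cover graph.
Total maximal chains: 2


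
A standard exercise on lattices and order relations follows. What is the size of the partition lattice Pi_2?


B(n) = number of set partitions of an n-element set.
B(n) satisfies the recurrence: B(n+1) = sum_k C(n,k)*B(k).
B(2) = 2


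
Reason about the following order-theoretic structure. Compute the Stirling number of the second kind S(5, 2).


S(n,k) = k*S(n-1,k) + S(n-1,k-1).
S(4,2) = 7, S(4,1) = 1
S(5,2) = 2*7 + 1 = 14 + 1
S(5,2) = 15


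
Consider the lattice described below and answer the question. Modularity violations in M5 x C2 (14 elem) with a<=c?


Modular law: if a <= c then a v (b ^ c) = (a v b) ^ c.
Check all triples (a,b,c) with a <= c among 14 elements.
This lattice is modular (diamonds M_m and their chain-products are modular).
Total violating triples: 0


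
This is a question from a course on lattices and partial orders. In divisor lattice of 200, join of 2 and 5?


In a divisor lattice, join = lcm (least common multiple).
gcd(2,5) = 1
lcm(2,5) = 2*5/gcd = 10/1 = 10


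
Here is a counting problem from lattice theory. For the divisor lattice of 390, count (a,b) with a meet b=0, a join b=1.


Complement pair (a,b): a meet b = bottom, a join b = top.
Here: gcd(a,b)=1 and lcm(a,b)=390, i.e. a*b=390 with a,b coprime.
Pairs found: (1,390), (2,195), (3,130), (5,78), ... (12 more)
Total ordered pairs: 16


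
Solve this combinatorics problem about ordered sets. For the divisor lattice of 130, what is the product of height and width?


Height = length of longest chain minus 1; width = size of largest antichain.
A maximum chain: 1 | 13 | 65 | 130  (height 3).
A maximum antichain: {2, 5, 13}  (width 3).
Product = 3 * 3 = 9


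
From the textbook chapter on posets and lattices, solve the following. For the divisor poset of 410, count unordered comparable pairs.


A comparable pair {a,b} has a < b or b < a in the order.
Count unordered pairs where one element is strictly below the other.
Examples: {1,2}, {1,5}, {1,10}, {1,41}, ...
Total comparable pairs: 19


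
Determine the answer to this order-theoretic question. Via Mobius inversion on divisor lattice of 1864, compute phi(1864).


phi(n) = n * prod_{p|n} (1 - 1/p).
Prime divisors of 1864: [2, 233]
phi(1864) = 1864 * (1 - 1/2) * (1 - 1/233)
phi(1864) = 928


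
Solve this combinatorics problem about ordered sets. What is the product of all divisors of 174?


Divisors of 174: [1, 2, 3, 6, 29, 58, 87, 174]
Product = n^(d(n)/2) = 174^(8/2)
Product = 916636176


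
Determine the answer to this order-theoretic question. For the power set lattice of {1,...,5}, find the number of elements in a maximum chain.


A chain is a totally ordered subset; we count the number of elements in a maximum chain.
Compute, for each element x, the size of the longest chain ending at x:
  {}: 1
  {1}: 2
  {2}: 2
  {3}: 2
  {4}: 2
  {5}: 2
  ...
A maximum chain: {} < {1} < {1,2} < {1,2,3} < {1,2,3,4} < {1,2,3,4,5}
Number of elements in the longest chain: 6


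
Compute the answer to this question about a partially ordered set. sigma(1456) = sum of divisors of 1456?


sigma(n) = sum of divisors.
Divisors of 1456: [1, 2, 4, 7, 8, 13, 14, 16, 26, 28, 52, 56, 91, 104, 112, 182, 208, 364, 728, 1456]
Sum = 3472


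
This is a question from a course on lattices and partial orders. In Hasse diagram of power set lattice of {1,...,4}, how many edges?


A cover relation a -< b holds when a < b with no c strictly between.
Cover relations:
  {} -< {1}
  {} -< {2}
  {} -< {3}
  {} -< {4}
  {1} -< {1,2}
  {1} -< {1,3}
  {1} -< {1,4}
  {2} -< {1,2}
  ...24 more
Total: 32


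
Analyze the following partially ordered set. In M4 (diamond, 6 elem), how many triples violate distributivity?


Distributive law: a ^ (b v c) = (a ^ b) v (a ^ c).
Check all 6^3 = 216 ordered triples (a,b,c).
  e.g. a=a1, b=a2, c=a3: lhs=a1 != rhs=0
  e.g. a=a1, b=a2, c=a4: lhs=a1 != rhs=0
Total violating triples: 24


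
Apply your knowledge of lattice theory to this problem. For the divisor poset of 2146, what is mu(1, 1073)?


In a divisor lattice, mu(a,b) = mu(b/a) where mu is the classical Mobius function.
b/a = 1073/1 = 1073
Prime factorization of 1073: primes [29, 37]
1073 is squarefree with 2 prime factor(s), so mu(1073) = (-1)^2 = 1


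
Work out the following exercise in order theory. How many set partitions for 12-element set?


B(n) = number of set partitions of an n-element set.
B(n) satisfies the recurrence: B(n+1) = sum_k C(n,k)*B(k).
B(12) = 4213597


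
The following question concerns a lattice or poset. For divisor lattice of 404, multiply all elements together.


Divisors of 404: [1, 2, 4, 101, 202, 404]
Product = n^(d(n)/2) = 404^(6/2)
Product = 65939264


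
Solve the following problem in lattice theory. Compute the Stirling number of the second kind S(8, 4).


S(n,k) = k*S(n-1,k) + S(n-1,k-1).
S(7,4) = 350, S(7,3) = 301
S(8,4) = 4*350 + 301 = 1400 + 301
S(8,4) = 1701


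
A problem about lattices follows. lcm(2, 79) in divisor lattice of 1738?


Join=lcm.
gcd(2,79)=1
lcm=158


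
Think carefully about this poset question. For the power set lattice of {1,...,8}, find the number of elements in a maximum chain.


A chain is a totally ordered subset; we count the number of elements in a maximum chain.
Compute, for each element x, the size of the longest chain ending at x:
  {}: 1
  {1}: 2
  {2}: 2
  {3}: 2
  {4}: 2
  {5}: 2
  ...
A maximum chain: {} < {1} < {1,2} < {1,2,3} < {1,2,3,4} < {1,2,3,4,5} < {1,2,3,4,5,6} < {1,2,3,4,5,6,7} < {1,2,3,4,5,6,7,8}
Number of elements in the longest chain: 9


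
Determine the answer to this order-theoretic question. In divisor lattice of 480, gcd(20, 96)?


Meet=gcd.
gcd(20,96)=4


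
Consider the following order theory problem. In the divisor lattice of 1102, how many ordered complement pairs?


Complement pair (a,b): a meet b = bottom, a join b = top.
Here: gcd(a,b)=1 and lcm(a,b)=1102, i.e. a*b=1102 with a,b coprime.
Pairs found: (1,1102), (2,551), (19,58), (29,38), ... (4 more)
Total ordered pairs: 8


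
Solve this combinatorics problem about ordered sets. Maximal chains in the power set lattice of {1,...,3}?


A maximal chain goes from the minimum element to a maximal element via cover relations.
Counting all min-to-max paths in the cover graph.
Total maximal chains: 6


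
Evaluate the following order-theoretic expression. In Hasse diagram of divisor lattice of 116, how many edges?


A cover relation a -< b holds when a < b with no c strictly between.
Cover relations:
  1 -< 2
  1 -< 29
  2 -< 4
  2 -< 58
  4 -< 116
  29 -< 58
  58 -< 116
Total: 7


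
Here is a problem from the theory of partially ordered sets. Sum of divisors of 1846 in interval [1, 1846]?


Interval [1,1846] in divisors of 1846: [1, 2, 13, 26, 71, 142, 923, 1846]
Sum = 3024


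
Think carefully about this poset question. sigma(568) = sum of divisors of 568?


sigma(n) = sum of divisors.
Divisors of 568: [1, 2, 4, 8, 71, 142, 284, 568]
Sum = 1080


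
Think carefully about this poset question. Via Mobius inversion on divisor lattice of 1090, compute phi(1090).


phi(n) = n * prod_{p|n} (1 - 1/p).
Prime divisors of 1090: [2, 5, 109]
phi(1090) = 1090 * (1 - 1/2) * (1 - 1/5) * (1 - 1/109)
phi(1090) = 432


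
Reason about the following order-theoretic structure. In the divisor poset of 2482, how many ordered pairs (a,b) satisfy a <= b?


The order relation is {(a,b) : a <= b}, reflexive so it includes (a,a).
Examples: (1,1), (1,1241), (1,146), (1,17), (1,2), ...
Total ordered pairs: 27


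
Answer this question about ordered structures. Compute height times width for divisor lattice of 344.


Height = length of longest chain minus 1; width = size of largest antichain.
A maximum chain: 1 | 43 | 86 | 172 | 344  (height 4).
A maximum antichain: {2, 43}  (width 2).
Product = 4 * 2 = 8


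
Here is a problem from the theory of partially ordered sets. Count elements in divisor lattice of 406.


Divisors of 406: [1, 2, 7, 14, 29, 58, 203, 406]
Count: 8


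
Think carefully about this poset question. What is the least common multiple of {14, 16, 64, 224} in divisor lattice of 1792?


In a divisor lattice, join = lcm (least common multiple).
Compute lcm iteratively: start with first element, then lcm(current, next).
Elements: [14, 16, 64, 224]
lcm(14,16) = 112
lcm(112,64) = 448
lcm(448,224) = 448
Final lcm = 448


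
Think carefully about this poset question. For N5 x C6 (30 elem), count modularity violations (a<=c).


Modular law: if a <= c then a v (b ^ c) = (a v b) ^ c.
Check all triples (a,b,c) with a <= c among 30 elements.
  e.g. a=(a,0), b=(c,0), c=(b,0): lhs=(a,0) != rhs=(b,0)
  e.g. a=(a,0), b=(c,1), c=(b,0): lhs=(a,0) != rhs=(b,0)
Total violating triples: 126


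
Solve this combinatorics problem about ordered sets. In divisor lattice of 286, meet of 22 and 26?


In a divisor lattice, meet = gcd (greatest common divisor).
By Euclidean algorithm or factoring: gcd(22,26) = 2


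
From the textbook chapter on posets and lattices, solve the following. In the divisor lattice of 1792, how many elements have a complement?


An element a is complemented if some b has a meet b = bottom, a join b = top.
a is complemented iff gcd(a, n/a)=1, i.e. a is a unitary divisor of 1792.
Complemented elements: 1, 7, 256, 1792
Count: 4


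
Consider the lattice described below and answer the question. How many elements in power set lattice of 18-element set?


Power set = 2^n.
2^18 = 262144


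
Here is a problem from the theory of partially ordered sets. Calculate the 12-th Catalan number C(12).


C(n) = C(2n, n) / (n+1).
C(24, 12) = 2704156
C(12) = 2704156 / 13 = 208012


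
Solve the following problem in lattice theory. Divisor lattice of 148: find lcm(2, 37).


In a divisor lattice, join = lcm (least common multiple).
gcd(2,37) = 1
lcm(2,37) = 2*37/gcd = 74/1 = 74


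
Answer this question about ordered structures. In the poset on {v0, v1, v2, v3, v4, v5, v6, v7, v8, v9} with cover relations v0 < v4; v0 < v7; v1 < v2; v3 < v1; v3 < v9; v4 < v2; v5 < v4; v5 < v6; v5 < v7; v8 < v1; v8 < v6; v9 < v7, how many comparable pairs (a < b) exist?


A comparable pair {a,b} has a < b or b < a in the order.
Count unordered pairs where one element is strictly below the other.
Examples: {v0,v2}, {v0,v4}, {v0,v7}, {v1,v2}, ...
Total comparable pairs: 17


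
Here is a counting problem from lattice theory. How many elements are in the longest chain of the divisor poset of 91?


A chain is a totally ordered subset; we count the number of elements in a maximum chain.
Compute, for each element x, the size of the longest chain ending at x:
  1: 1
  7: 2
  13: 2
  91: 3
A maximum chain: 1 < 7 < 91
Number of elements in the longest chain: 3


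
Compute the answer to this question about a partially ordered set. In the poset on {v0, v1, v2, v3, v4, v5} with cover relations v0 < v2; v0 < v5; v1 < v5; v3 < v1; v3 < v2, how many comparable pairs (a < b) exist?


A comparable pair {a,b} has a < b or b < a in the order.
Count unordered pairs where one element is strictly below the other.
Examples: {v0,v2}, {v0,v5}, {v1,v3}, {v1,v5}, ...
Total comparable pairs: 6


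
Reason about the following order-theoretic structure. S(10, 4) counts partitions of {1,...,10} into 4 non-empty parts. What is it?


S(n,k) = k*S(n-1,k) + S(n-1,k-1).
S(9,4) = 7770, S(9,3) = 3025
S(10,4) = 4*7770 + 3025 = 31080 + 3025
S(10,4) = 34105


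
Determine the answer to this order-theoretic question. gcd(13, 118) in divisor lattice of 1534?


Meet=gcd.
gcd(13,118)=1


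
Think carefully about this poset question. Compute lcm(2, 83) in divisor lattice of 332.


In a divisor lattice, join = lcm (least common multiple).
gcd(2,83) = 1
lcm(2,83) = 2*83/gcd = 166/1 = 166


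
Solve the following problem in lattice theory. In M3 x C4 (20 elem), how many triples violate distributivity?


Distributive law: a ^ (b v c) = (a ^ b) v (a ^ c).
Check all 20^3 = 8000 ordered triples (a,b,c).
  e.g. a=(a1,0), b=(a2,0), c=(a3,0): lhs=(a1,0) != rhs=(0,0)
  e.g. a=(a1,0), b=(a2,0), c=(a3,1): lhs=(a1,0) != rhs=(0,0)
Total violating triples: 384


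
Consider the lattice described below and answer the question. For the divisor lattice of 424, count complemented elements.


An element a is complemented if some b has a meet b = bottom, a join b = top.
a is complemented iff gcd(a, n/a)=1, i.e. a is a unitary divisor of 424.
Complemented elements: 1, 8, 53, 424
Count: 4


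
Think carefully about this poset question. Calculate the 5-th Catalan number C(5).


C(n) = C(2n, n) / (n+1).
C(10, 5) = 252
C(5) = 252 / 6 = 42


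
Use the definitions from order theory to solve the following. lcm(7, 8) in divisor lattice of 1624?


Join=lcm.
gcd(7,8)=1
lcm=56


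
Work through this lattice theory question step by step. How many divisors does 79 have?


Divisors of 79: [1, 79]
Count: 2


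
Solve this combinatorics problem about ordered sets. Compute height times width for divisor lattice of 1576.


Height = length of longest chain minus 1; width = size of largest antichain.
A maximum chain: 1 | 197 | 394 | 788 | 1576  (height 4).
A maximum antichain: {2, 197}  (width 2).
Product = 4 * 2 = 8


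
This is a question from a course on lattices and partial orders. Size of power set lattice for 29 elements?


Power set = 2^n.
2^29 = 536870912


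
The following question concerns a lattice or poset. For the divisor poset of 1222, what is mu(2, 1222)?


In a divisor lattice, mu(a,b) = mu(b/a) where mu is the classical Mobius function.
b/a = 1222/2 = 611
Prime factorization of 611: primes [13, 47]
611 is squarefree with 2 prime factor(s), so mu(611) = (-1)^2 = 1


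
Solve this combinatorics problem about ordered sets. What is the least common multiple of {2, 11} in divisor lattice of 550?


In a divisor lattice, join = lcm (least common multiple).
Compute lcm iteratively: start with first element, then lcm(current, next).
Elements: [2, 11]
lcm(2,11) = 22
Final lcm = 22


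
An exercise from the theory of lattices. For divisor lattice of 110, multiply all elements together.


Divisors of 110: [1, 2, 5, 10, 11, 22, 55, 110]
Product = n^(d(n)/2) = 110^(8/2)
Product = 146410000


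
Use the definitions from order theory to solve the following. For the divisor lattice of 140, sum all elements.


sigma(n) = sum of divisors.
Divisors of 140: [1, 2, 4, 5, 7, 10, 14, 20, 28, 35, 70, 140]
Sum = 336


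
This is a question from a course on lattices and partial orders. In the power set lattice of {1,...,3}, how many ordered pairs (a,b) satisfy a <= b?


The order relation is {(a,b) : a <= b}, reflexive so it includes (a,a).
Examples: ({},{}), ({},{1,2}), ({},{1,2,3}), ({},{1,3}), ({},{1}), ...
Total ordered pairs: 27


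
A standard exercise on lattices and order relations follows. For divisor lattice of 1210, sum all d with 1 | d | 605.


Interval [1,605] in divisors of 1210: [1, 5, 11, 55, 121, 605]
Sum = 798


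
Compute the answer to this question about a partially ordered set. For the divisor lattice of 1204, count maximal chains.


A maximal chain goes from the minimum element to a maximal element via cover relations.
Counting all min-to-max paths in the cover graph.
Total maximal chains: 12


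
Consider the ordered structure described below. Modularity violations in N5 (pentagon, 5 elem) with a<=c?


Modular law: if a <= c then a v (b ^ c) = (a v b) ^ c.
Check all triples (a,b,c) with a <= c among 5 elements.
  e.g. a=a, b=c, c=b: lhs=a != rhs=b
Total violating triples: 1


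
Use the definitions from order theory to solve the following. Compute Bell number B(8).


B(n) = number of set partitions of an n-element set.
B(n) satisfies the recurrence: B(n+1) = sum_k C(n,k)*B(k).
B(8) = 4140
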